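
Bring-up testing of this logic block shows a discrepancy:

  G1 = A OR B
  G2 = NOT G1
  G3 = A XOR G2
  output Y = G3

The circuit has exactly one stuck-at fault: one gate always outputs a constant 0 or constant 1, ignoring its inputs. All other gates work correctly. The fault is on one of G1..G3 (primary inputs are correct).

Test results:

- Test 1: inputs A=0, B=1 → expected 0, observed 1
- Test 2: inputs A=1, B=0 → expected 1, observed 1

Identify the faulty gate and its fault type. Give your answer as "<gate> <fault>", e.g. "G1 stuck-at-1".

Fault-free values for test 1 (A=0, B=1): G1=1, G2=0, G3=0, giving Y=0. Observed 1.
Test 1: faults giving observed 1 are {G1 stuck-at-0, G2 stuck-at-1, G3 stuck-at-1}.
Test 2 (A=1, B=0): fault-free G1=1, G2=0, G3=1 → 1; observed 1. Eliminates G1 stuck-at-0, G2 stuck-at-1.
Only G3 stuck-at-1 is consistent with every test.

G3 stuck-at-1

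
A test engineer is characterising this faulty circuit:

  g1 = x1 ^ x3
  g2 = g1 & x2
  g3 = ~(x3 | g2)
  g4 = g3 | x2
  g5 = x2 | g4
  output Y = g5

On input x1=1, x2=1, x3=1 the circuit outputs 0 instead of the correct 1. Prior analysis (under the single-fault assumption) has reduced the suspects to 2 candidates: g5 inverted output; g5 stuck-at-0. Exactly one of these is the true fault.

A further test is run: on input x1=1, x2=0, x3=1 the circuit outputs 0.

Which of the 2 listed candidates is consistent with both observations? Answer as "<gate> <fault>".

g5 stuck-at-0

Evaluate each candidate on input x1=1, x2=0, x3=1:
  g5 inverted output: g1=0, g2=0, g3=0, g4=0, g5=1 [inverted output] → 1 — eliminated
  g5 stuck-at-0: g1=0, g2=0, g3=0, g4=0, g5=0 [stuck-at-0] → 0 — matches
Only g5 stuck-at-0 reproduces the observed 0.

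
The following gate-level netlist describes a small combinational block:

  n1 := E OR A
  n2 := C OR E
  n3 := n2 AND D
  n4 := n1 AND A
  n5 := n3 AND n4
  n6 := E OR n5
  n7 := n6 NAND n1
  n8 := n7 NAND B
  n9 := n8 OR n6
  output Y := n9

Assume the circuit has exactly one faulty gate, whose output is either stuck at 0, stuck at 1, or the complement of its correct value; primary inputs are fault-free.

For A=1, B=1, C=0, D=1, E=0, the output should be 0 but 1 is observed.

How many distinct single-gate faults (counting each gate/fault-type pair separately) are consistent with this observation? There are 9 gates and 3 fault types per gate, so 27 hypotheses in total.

Fault-free: n1=1, n2=0, n3=0, n4=1, n5=0, n6=0, n7=1, n8=0, n9=0 → 0. Observed 1.
  n1: none of the 3 fault types match ✗
  n2: stuck-at-1, inverted output ✓; others ✗
  n3: stuck-at-1, inverted output ✓; others ✗
  n4: none of the 3 fault types match ✗
  n5: stuck-at-1, inverted output ✓; others ✗
  n6: stuck-at-1, inverted output ✓; others ✗
  n7: stuck-at-0, inverted output ✓; others ✗
  n8: stuck-at-1, inverted output ✓; others ✗
  n9: stuck-at-1, inverted output ✓; others ✗
Consistent faults: {n2 stuck-at-1, n2 inverted output, n3 stuck-at-1, n3 inverted output, n5 stuck-at-1, n5 inverted output, n6 stuck-at-1, n6 inverted output, n7 stuck-at-0, n7 inverted output, n8 stuck-at-1, n8 inverted output, n9 stuck-at-1, n9 inverted output} — 14 in all.

14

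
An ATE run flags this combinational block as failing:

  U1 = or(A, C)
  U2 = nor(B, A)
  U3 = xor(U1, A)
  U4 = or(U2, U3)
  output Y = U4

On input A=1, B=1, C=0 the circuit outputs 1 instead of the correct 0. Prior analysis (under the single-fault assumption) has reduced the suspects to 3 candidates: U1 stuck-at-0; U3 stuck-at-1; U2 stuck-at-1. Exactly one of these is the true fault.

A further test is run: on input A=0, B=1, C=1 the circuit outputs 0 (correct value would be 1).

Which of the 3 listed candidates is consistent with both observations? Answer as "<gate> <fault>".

U1 stuck-at-0

Evaluate each candidate on input A=0, B=1, C=1:
  U1 stuck-at-0: U1=0 [stuck-at-0], U2=0, U3=0, U4=0 → 0 — matches
  U3 stuck-at-1: U1=1, U2=0, U3=1 [stuck-at-1], U4=1 → 1 — eliminated
  U2 stuck-at-1: U1=1, U2=1 [stuck-at-1], U3=1, U4=1 → 1 — eliminated
Only U1 stuck-at-0 reproduces the observed 0.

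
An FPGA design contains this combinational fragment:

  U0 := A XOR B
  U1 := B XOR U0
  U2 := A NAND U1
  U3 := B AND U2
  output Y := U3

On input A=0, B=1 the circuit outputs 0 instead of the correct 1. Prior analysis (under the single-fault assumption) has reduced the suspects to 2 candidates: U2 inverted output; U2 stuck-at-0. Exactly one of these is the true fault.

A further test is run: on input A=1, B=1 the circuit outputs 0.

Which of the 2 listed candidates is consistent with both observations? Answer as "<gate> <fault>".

U2 stuck-at-0

Evaluate each candidate on input A=1, B=1:
  U2 inverted output: U0=0, U1=1, U2=1 [inverted output], U3=1 → 1 — eliminated
  U2 stuck-at-0: U0=0, U1=1, U2=0 [stuck-at-0], U3=0 → 0 — matches
Only U2 stuck-at-0 reproduces the observed 0.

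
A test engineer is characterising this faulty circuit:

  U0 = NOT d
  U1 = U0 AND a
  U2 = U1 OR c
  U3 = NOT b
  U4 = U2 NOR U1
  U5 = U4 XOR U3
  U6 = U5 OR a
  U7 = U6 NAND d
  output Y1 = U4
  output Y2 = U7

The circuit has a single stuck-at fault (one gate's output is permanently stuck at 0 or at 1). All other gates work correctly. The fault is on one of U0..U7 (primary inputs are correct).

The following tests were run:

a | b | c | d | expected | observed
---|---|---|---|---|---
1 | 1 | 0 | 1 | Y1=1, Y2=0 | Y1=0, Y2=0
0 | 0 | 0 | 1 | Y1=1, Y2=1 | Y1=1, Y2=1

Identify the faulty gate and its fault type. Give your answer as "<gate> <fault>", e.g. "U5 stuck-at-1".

U0 stuck-at-1

Fault-free values for test 1 (a=1, b=1, c=0, d=1): U0=0, U1=0, U2=0, U3=0, U4=1, U5=1, U6=1, U7=0, giving Y1=1, Y2=0. Observed Y1=0, Y2=0.
Test 1: faults giving observed Y1=0, Y2=0 are {U0 stuck-at-1, U1 stuck-at-1, U2 stuck-at-1, U4 stuck-at-0}.
Test 2 (a=0, b=0, c=0, d=1): fault-free U0=0, U1=0, U2=0, U3=1, U4=1, U5=0, U6=0, U7=1 → Y1=1, Y2=1; observed Y1=1, Y2=1. Eliminates U1 stuck-at-1, U2 stuck-at-1, U4 stuck-at-0.
Only U0 stuck-at-1 is consistent with every test.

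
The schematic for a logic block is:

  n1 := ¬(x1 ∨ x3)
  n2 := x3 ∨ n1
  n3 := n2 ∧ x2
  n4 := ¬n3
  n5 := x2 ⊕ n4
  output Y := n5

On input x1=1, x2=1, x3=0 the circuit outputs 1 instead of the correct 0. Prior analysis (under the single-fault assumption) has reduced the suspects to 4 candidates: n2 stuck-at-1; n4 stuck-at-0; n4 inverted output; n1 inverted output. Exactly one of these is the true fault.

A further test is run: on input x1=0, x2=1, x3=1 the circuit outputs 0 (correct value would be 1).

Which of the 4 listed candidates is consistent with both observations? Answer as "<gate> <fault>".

Evaluate each candidate on input x1=0, x2=1, x3=1:
  n2 stuck-at-1: n1=0, n2=1 [stuck-at-1], n3=1, n4=0, n5=1 → 1 — eliminated
  n4 stuck-at-0: n1=0, n2=1, n3=1, n4=0 [stuck-at-0], n5=1 → 1 — eliminated
  n4 inverted output: n1=0, n2=1, n3=1, n4=1 [inverted output], n5=0 → 0 — matches
  n1 inverted output: n1=1 [inverted output], n2=1, n3=1, n4=0, n5=1 → 1 — eliminated
Only n4 inverted output reproduces the observed 0.

n4 inverted output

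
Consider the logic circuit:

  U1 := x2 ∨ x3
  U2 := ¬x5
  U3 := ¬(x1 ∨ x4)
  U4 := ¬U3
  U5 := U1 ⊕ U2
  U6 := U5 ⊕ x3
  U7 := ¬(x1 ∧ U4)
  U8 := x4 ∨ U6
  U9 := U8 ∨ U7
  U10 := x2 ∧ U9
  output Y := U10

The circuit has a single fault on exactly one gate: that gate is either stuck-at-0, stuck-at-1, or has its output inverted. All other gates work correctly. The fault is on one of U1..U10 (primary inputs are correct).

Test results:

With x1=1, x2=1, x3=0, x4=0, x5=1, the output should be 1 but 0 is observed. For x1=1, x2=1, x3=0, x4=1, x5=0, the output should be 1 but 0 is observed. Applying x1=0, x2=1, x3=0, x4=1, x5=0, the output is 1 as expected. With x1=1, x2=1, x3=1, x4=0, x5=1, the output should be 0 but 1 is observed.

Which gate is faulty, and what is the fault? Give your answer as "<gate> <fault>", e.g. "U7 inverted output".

Fault-free values for test 1 (x1=1, x2=1, x3=0, x4=0, x5=1): U1=1, U2=0, U3=0, U4=1, U5=1, U6=1, U7=0, U8=1, U9=1, U10=1, giving Y=1. Observed 0.
Test 1: faults giving observed 0 are {U1 stuck-at-0, U1 inverted output, U2 stuck-at-1, U2 inverted output, U5 stuck-at-0, U5 inverted output, U6 stuck-at-0, U6 inverted output, U8 stuck-at-0, U8 inverted output, U9 stuck-at-0, U9 inverted output, U10 stuck-at-0, U10 inverted output}.
Test 2 (x1=1, x2=1, x3=0, x4=1, x5=0): fault-free U1=1, U2=1, U3=0, U4=1, U5=0, U6=0, U7=0, U8=1, U9=1, U10=1 → 1; observed 0. Eliminates U1 stuck-at-0, U1 inverted output, U2 stuck-at-1, U2 inverted output, U5 stuck-at-0, U5 inverted output, U6 stuck-at-0, U6 inverted output.
Test 3 (x1=0, x2=1, x3=0, x4=1, x5=0): fault-free U1=1, U2=1, U3=0, U4=1, U5=0, U6=0, U7=1, U8=1, U9=1, U10=1 → 1; observed 1. Eliminates U9 stuck-at-0, U9 inverted output, U10 stuck-at-0, U10 inverted output.
Test 4 (x1=1, x2=1, x3=1, x4=0, x5=1): fault-free U1=1, U2=0, U3=0, U4=1, U5=1, U6=0, U7=0, U8=0, U9=0, U10=0 → 0; observed 1. Eliminates U8 stuck-at-0.
Only U8 inverted output is consistent with every test.

U8 inverted output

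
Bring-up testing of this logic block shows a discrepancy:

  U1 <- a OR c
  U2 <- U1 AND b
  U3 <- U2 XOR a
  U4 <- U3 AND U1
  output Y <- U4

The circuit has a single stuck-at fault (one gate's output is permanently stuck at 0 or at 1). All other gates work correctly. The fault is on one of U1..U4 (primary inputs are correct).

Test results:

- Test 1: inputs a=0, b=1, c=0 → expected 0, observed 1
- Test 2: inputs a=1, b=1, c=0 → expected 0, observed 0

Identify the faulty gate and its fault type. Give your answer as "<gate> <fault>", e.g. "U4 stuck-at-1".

U1 stuck-at-1

Fault-free values for test 1 (a=0, b=1, c=0): U1=0, U2=0, U3=0, U4=0, giving Y=0. Observed 1.
Test 1: faults giving observed 1 are {U1 stuck-at-1, U4 stuck-at-1}.
Test 2 (a=1, b=1, c=0): fault-free U1=1, U2=1, U3=0, U4=0 → 0; observed 0. Eliminates U4 stuck-at-1.
Only U1 stuck-at-1 is consistent with every test.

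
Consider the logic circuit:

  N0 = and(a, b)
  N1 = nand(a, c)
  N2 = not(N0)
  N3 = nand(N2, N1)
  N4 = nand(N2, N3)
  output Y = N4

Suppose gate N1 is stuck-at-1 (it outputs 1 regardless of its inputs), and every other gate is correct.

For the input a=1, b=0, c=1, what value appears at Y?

Propagate with N1 forced: N0=0, N1=1 [stuck-at-1], N2=1, N3=0, N4=1.
So Y = 1. (Without the fault it would be 0.)

1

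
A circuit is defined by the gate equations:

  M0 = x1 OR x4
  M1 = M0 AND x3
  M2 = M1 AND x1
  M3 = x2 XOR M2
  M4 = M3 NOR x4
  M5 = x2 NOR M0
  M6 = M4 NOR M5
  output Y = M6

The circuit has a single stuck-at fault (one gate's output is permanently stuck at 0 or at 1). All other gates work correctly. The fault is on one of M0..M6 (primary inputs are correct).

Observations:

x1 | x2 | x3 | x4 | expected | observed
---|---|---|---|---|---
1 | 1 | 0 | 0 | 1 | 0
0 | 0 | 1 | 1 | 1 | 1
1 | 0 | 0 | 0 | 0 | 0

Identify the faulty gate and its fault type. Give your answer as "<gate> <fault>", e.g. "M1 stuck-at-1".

M3 stuck-at-0

Fault-free values for test 1 (x1=1, x2=1, x3=0, x4=0): M0=1, M1=0, M2=0, M3=1, M4=0, M5=0, M6=1, giving Y=1. Observed 0.
Test 1: faults giving observed 0 are {M1 stuck-at-1, M2 stuck-at-1, M3 stuck-at-0, M4 stuck-at-1, M5 stuck-at-1, M6 stuck-at-0}.
Test 2 (x1=0, x2=0, x3=1, x4=1): fault-free M0=1, M1=1, M2=0, M3=0, M4=0, M5=0, M6=1 → 1; observed 1. Eliminates M4 stuck-at-1, M5 stuck-at-1, M6 stuck-at-0.
Test 3 (x1=1, x2=0, x3=0, x4=0): fault-free M0=1, M1=0, M2=0, M3=0, M4=1, M5=0, M6=0 → 0; observed 0. Eliminates M1 stuck-at-1, M2 stuck-at-1.
Only M3 stuck-at-0 is consistent with every test.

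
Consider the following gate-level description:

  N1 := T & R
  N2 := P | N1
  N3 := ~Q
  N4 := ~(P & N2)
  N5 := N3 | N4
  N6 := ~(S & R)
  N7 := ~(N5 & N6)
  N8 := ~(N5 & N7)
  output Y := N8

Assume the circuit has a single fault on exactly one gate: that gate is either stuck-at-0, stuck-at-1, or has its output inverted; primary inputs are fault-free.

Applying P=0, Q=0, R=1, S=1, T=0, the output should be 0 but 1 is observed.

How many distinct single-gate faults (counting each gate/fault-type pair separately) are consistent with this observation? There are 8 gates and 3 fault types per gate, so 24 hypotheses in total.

Fault-free: N1=0, N2=0, N3=1, N4=1, N5=1, N6=0, N7=1, N8=0 → 0. Observed 1.
  N1: none of the 3 fault types match ✗
  N2: none of the 3 fault types match ✗
  N3: none of the 3 fault types match ✗
  N4: none of the 3 fault types match ✗
  N5: stuck-at-0, inverted output ✓; others ✗
  N6: stuck-at-1, inverted output ✓; others ✗
  N7: stuck-at-0, inverted output ✓; others ✗
  N8: stuck-at-1, inverted output ✓; others ✗
Consistent faults: {N5 stuck-at-0, N5 inverted output, N6 stuck-at-1, N6 inverted output, N7 stuck-at-0, N7 inverted output, N8 stuck-at-1, N8 inverted output} — 8 in all.

8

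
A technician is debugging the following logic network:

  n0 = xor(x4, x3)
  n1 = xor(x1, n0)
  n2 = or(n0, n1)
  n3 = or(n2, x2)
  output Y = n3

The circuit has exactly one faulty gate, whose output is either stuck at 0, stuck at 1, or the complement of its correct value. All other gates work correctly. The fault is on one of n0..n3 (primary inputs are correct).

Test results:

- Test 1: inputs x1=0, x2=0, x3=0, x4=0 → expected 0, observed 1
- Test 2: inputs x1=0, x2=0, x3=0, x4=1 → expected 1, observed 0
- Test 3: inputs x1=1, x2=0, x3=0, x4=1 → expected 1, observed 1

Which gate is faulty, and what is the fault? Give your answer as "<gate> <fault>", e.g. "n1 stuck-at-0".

n0 inverted output

Fault-free values for test 1 (x1=0, x2=0, x3=0, x4=0): n0=0, n1=0, n2=0, n3=0, giving Y=0. Observed 1.
Test 1: faults giving observed 1 are {n0 stuck-at-1, n0 inverted output, n1 stuck-at-1, n1 inverted output, n2 stuck-at-1, n2 inverted output, n3 stuck-at-1, n3 inverted output}.
Test 2 (x1=0, x2=0, x3=0, x4=1): fault-free n0=1, n1=1, n2=1, n3=1 → 1; observed 0. Eliminates n0 stuck-at-1, n1 stuck-at-1, n1 inverted output, n2 stuck-at-1, n3 stuck-at-1.
Test 3 (x1=1, x2=0, x3=0, x4=1): fault-free n0=1, n1=0, n2=1, n3=1 → 1; observed 1. Eliminates n2 inverted output, n3 inverted output.
Only n0 inverted output is consistent with every test.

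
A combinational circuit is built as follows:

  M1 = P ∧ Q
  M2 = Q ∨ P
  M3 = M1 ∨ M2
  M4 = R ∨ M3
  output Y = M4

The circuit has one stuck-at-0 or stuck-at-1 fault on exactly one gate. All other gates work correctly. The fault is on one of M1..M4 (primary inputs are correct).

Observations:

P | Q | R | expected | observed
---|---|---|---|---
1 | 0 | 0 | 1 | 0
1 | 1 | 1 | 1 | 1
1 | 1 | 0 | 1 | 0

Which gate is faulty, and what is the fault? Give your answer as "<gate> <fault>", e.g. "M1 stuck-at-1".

Fault-free values for test 1 (P=1, Q=0, R=0): M1=0, M2=1, M3=1, M4=1, giving Y=1. Observed 0.
Test 1: faults giving observed 0 are {M2 stuck-at-0, M3 stuck-at-0, M4 stuck-at-0}.
Test 2 (P=1, Q=1, R=1): fault-free M1=1, M2=1, M3=1, M4=1 → 1; observed 1. Eliminates M4 stuck-at-0.
Test 3 (P=1, Q=1, R=0): fault-free M1=1, M2=1, M3=1, M4=1 → 1; observed 0. Eliminates M2 stuck-at-0.
Only M3 stuck-at-0 is consistent with every test.

M3 stuck-at-0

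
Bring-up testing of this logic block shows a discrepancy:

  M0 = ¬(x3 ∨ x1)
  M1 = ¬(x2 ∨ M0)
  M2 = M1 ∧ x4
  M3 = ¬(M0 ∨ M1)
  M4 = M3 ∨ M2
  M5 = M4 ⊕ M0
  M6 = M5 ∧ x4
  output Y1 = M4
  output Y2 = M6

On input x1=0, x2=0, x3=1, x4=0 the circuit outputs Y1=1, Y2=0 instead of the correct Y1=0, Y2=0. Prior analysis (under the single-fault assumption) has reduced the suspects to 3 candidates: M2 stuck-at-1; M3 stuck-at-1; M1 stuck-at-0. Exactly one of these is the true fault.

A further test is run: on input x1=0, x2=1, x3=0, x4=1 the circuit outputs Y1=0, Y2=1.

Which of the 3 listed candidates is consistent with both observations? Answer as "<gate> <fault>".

M1 stuck-at-0

Evaluate each candidate on input x1=0, x2=1, x3=0, x4=1:
  M2 stuck-at-1: M0=1, M1=0, M2=1 [stuck-at-1], M3=0, M4=1, M5=0, M6=0 → Y1=1, Y2=0 — eliminated
  M3 stuck-at-1: M0=1, M1=0, M2=0, M3=1 [stuck-at-1], M4=1, M5=0, M6=0 → Y1=1, Y2=0 — eliminated
  M1 stuck-at-0: M0=1, M1=0 [stuck-at-0], M2=0, M3=0, M4=0, M5=1, M6=1 → Y1=0, Y2=1 — matches
Only M1 stuck-at-0 reproduces the observed Y1=0, Y2=1.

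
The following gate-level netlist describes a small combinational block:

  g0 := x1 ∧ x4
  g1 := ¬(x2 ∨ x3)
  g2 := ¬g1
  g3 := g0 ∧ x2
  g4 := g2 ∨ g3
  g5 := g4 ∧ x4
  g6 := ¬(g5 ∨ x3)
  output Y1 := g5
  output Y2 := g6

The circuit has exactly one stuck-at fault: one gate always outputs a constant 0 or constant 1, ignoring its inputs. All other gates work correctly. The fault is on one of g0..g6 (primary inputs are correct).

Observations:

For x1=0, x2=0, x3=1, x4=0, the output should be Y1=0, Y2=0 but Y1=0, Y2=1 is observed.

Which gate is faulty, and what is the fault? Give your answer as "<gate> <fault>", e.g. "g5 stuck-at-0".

Fault-free values for test 1 (x1=0, x2=0, x3=1, x4=0): g0=0, g1=0, g2=1, g3=0, g4=1, g5=0, g6=0, giving Y1=0, Y2=0. Observed Y1=0, Y2=1.
Test 1: faults giving observed Y1=0, Y2=1 are {g6 stuck-at-1}.
Only g6 stuck-at-1 is consistent with every test.

g6 stuck-at-1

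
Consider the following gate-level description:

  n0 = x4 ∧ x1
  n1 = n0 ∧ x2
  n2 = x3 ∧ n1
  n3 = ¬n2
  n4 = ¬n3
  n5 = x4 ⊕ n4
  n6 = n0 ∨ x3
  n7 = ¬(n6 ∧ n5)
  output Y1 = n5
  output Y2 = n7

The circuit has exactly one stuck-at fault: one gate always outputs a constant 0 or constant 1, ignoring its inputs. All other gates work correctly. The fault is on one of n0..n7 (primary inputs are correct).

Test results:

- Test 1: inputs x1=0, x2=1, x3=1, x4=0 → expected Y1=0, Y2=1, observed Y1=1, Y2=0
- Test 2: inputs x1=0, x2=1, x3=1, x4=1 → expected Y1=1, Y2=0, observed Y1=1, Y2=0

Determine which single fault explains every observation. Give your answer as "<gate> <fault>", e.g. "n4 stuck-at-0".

n5 stuck-at-1

Fault-free values for test 1 (x1=0, x2=1, x3=1, x4=0): n0=0, n1=0, n2=0, n3=1, n4=0, n5=0, n6=1, n7=1, giving Y1=0, Y2=1. Observed Y1=1, Y2=0.
Test 1: faults giving observed Y1=1, Y2=0 are {n0 stuck-at-1, n1 stuck-at-1, n2 stuck-at-1, n3 stuck-at-0, n4 stuck-at-1, n5 stuck-at-1}.
Test 2 (x1=0, x2=1, x3=1, x4=1): fault-free n0=0, n1=0, n2=0, n3=1, n4=0, n5=1, n6=1, n7=0 → Y1=1, Y2=0; observed Y1=1, Y2=0. Eliminates n0 stuck-at-1, n1 stuck-at-1, n2 stuck-at-1, n3 stuck-at-0, n4 stuck-at-1.
Only n5 stuck-at-1 is consistent with every test.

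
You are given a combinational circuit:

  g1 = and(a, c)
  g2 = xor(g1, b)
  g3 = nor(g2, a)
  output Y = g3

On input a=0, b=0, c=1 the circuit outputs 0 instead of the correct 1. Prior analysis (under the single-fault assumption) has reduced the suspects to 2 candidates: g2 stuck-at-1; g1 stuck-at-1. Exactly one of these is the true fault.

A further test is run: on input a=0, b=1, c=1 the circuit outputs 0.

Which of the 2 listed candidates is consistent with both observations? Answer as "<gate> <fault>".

g2 stuck-at-1

Evaluate each candidate on input a=0, b=1, c=1:
  g2 stuck-at-1: g1=0, g2=1 [stuck-at-1], g3=0 → 0 — matches
  g1 stuck-at-1: g1=1 [stuck-at-1], g2=0, g3=1 → 1 — eliminated
Only g2 stuck-at-1 reproduces the observed 0.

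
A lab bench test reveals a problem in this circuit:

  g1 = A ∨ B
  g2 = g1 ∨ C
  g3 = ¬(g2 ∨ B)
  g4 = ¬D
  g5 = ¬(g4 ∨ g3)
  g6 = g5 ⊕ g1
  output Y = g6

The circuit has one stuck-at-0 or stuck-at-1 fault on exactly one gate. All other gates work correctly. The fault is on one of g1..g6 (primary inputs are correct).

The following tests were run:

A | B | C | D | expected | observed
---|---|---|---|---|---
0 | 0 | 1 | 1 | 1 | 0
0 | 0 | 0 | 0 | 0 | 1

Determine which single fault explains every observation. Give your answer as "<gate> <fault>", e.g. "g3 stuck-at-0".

g1 stuck-at-1

Fault-free values for test 1 (A=0, B=0, C=1, D=1): g1=0, g2=1, g3=0, g4=0, g5=1, g6=1, giving Y=1. Observed 0.
Test 1: faults giving observed 0 are {g1 stuck-at-1, g2 stuck-at-0, g3 stuck-at-1, g4 stuck-at-1, g5 stuck-at-0, g6 stuck-at-0}.
Test 2 (A=0, B=0, C=0, D=0): fault-free g1=0, g2=0, g3=1, g4=1, g5=0, g6=0 → 0; observed 1. Eliminates g2 stuck-at-0, g3 stuck-at-1, g4 stuck-at-1, g5 stuck-at-0, g6 stuck-at-0.
Only g1 stuck-at-1 is consistent with every test.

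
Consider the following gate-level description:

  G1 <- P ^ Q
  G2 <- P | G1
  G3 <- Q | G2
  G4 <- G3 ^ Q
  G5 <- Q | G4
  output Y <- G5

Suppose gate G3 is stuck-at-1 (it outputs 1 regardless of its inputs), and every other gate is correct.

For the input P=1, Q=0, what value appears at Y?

Propagate with G3 forced: G1=1, G2=1, G3=1 [stuck-at-1], G4=1, G5=1.
So Y = 1. (Same as the fault-free value — the fault is masked on this input.)

1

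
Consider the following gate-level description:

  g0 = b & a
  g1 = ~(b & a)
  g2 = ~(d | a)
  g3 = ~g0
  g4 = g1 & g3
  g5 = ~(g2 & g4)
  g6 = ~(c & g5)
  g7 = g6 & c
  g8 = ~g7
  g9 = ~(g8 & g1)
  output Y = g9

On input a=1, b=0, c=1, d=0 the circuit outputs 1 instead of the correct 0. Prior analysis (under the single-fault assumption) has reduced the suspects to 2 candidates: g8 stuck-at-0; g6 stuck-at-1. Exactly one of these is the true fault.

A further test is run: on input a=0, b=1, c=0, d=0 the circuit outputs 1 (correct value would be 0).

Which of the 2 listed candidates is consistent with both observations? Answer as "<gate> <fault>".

Evaluate each candidate on input a=0, b=1, c=0, d=0:
  g8 stuck-at-0: g0=0, g1=1, g2=1, g3=1, g4=1, g5=0, g6=1, g7=0, g8=0 [stuck-at-0], g9=1 → 1 — matches
  g6 stuck-at-1: g0=0, g1=1, g2=1, g3=1, g4=1, g5=0, g6=1 [stuck-at-1], g7=0, g8=1, g9=0 → 0 — eliminated
Only g8 stuck-at-0 reproduces the observed 1.

g8 stuck-at-0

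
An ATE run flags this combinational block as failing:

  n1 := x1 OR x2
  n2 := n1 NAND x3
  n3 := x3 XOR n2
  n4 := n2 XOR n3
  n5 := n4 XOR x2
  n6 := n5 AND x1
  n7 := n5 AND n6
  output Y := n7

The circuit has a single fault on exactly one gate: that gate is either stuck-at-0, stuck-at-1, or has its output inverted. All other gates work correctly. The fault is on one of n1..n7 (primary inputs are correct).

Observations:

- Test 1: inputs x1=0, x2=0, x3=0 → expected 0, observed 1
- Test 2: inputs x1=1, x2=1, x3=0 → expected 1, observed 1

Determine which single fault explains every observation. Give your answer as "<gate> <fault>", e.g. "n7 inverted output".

Fault-free values for test 1 (x1=0, x2=0, x3=0): n1=0, n2=1, n3=1, n4=0, n5=0, n6=0, n7=0, giving Y=0. Observed 1.
Test 1: faults giving observed 1 are {n7 stuck-at-1, n7 inverted output}.
Test 2 (x1=1, x2=1, x3=0): fault-free n1=1, n2=1, n3=1, n4=0, n5=1, n6=1, n7=1 → 1; observed 1. Eliminates n7 inverted output.
Only n7 stuck-at-1 is consistent with every test.

n7 stuck-at-1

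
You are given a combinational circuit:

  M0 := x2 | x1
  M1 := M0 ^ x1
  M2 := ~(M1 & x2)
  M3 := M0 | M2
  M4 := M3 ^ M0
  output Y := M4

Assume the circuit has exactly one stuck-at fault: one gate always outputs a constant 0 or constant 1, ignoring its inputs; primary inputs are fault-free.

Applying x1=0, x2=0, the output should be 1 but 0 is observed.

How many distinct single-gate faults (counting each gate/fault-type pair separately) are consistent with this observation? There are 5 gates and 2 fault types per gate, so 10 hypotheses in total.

4

Fault-free: M0=0, M1=0, M2=1, M3=1, M4=1 → 1. Observed 0.
  M0 stuck-at-0: output 1 ✗
  M0 stuck-at-1: output 0 ✓
  M1 stuck-at-0: output 1 ✗
  M1 stuck-at-1: output 1 ✗
  M2 stuck-at-0: output 0 ✓
  M2 stuck-at-1: output 1 ✗
  M3 stuck-at-0: output 0 ✓
  M3 stuck-at-1: output 1 ✗
  M4 stuck-at-0: output 0 ✓
  M4 stuck-at-1: output 1 ✗
Consistent faults: {M0 stuck-at-1, M2 stuck-at-0, M3 stuck-at-0, M4 stuck-at-0} — 4 in all.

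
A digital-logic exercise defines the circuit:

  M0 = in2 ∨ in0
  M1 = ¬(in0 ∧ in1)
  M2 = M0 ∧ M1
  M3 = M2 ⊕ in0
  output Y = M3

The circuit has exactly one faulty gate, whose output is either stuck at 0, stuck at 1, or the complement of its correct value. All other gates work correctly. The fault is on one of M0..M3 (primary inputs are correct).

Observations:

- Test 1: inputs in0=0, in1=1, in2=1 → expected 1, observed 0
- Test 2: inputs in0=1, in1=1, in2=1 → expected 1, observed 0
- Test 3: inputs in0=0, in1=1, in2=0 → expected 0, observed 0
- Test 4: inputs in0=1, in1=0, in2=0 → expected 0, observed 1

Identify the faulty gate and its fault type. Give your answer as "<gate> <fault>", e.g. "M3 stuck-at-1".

Fault-free values for test 1 (in0=0, in1=1, in2=1): M0=1, M1=1, M2=1, M3=1, giving Y=1. Observed 0.
Test 1: faults giving observed 0 are {M0 stuck-at-0, M0 inverted output, M1 stuck-at-0, M1 inverted output, M2 stuck-at-0, M2 inverted output, M3 stuck-at-0, M3 inverted output}.
Test 2 (in0=1, in1=1, in2=1): fault-free M0=1, M1=0, M2=0, M3=1 → 1; observed 0. Eliminates M0 stuck-at-0, M0 inverted output, M1 stuck-at-0, M2 stuck-at-0.
Test 3 (in0=0, in1=1, in2=0): fault-free M0=0, M1=1, M2=0, M3=0 → 0; observed 0. Eliminates M2 inverted output, M3 inverted output.
Test 4 (in0=1, in1=0, in2=0): fault-free M0=1, M1=1, M2=1, M3=0 → 0; observed 1. Eliminates M3 stuck-at-0.
Only M1 inverted output is consistent with every test.

M1 inverted output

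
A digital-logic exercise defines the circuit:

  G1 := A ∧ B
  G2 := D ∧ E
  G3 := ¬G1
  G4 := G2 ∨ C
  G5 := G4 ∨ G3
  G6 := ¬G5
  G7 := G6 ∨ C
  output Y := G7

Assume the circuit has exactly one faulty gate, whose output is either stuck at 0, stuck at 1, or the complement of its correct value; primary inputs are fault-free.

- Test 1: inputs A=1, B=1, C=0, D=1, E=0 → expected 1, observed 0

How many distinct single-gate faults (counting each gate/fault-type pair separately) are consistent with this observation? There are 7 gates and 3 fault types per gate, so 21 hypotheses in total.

Fault-free: G1=1, G2=0, G3=0, G4=0, G5=0, G6=1, G7=1 → 1. Observed 0.
  G1: stuck-at-0, inverted output ✓; others ✗
  G2: stuck-at-1, inverted output ✓; others ✗
  G3: stuck-at-1, inverted output ✓; others ✗
  G4: stuck-at-1, inverted output ✓; others ✗
  G5: stuck-at-1, inverted output ✓; others ✗
  G6: stuck-at-0, inverted output ✓; others ✗
  G7: stuck-at-0, inverted output ✓; others ✗
Consistent faults: {G1 stuck-at-0, G1 inverted output, G2 stuck-at-1, G2 inverted output, G3 stuck-at-1, G3 inverted output, G4 stuck-at-1, G4 inverted output, G5 stuck-at-1, G5 inverted output, G6 stuck-at-0, G6 inverted output, G7 stuck-at-0, G7 inverted output} — 14 in all.

14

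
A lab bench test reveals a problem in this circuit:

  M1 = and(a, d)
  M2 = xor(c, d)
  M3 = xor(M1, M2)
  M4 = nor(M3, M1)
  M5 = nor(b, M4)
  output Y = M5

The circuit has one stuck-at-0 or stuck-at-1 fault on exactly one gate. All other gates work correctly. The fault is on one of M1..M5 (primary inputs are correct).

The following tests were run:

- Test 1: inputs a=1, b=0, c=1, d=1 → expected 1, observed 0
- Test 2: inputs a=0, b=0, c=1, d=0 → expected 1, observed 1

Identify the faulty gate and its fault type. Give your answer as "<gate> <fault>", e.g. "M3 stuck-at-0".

M1 stuck-at-0

Fault-free values for test 1 (a=1, b=0, c=1, d=1): M1=1, M2=0, M3=1, M4=0, M5=1, giving Y=1. Observed 0.
Test 1: faults giving observed 0 are {M1 stuck-at-0, M4 stuck-at-1, M5 stuck-at-0}.
Test 2 (a=0, b=0, c=1, d=0): fault-free M1=0, M2=1, M3=1, M4=0, M5=1 → 1; observed 1. Eliminates M4 stuck-at-1, M5 stuck-at-0.
Only M1 stuck-at-0 is consistent with every test.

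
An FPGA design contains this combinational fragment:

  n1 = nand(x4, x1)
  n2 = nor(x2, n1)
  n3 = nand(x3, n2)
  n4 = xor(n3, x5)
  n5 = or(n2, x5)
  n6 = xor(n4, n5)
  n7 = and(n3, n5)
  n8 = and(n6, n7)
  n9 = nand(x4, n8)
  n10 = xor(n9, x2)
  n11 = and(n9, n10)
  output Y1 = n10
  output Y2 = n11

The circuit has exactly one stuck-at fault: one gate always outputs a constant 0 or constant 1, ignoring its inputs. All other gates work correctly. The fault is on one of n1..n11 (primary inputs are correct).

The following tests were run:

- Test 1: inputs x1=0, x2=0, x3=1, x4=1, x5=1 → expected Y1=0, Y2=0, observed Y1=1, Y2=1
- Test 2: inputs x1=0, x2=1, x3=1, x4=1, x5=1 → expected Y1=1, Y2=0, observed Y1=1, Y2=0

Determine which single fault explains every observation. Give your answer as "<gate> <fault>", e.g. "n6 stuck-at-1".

Fault-free values for test 1 (x1=0, x2=0, x3=1, x4=1, x5=1): n1=1, n2=0, n3=1, n4=0, n5=1, n6=1, n7=1, n8=1, n9=0, n10=0, n11=0, giving Y1=0, Y2=0. Observed Y1=1, Y2=1.
Test 1: faults giving observed Y1=1, Y2=1 are {n1 stuck-at-0, n2 stuck-at-1, n3 stuck-at-0, n4 stuck-at-1, n5 stuck-at-0, n6 stuck-at-0, n7 stuck-at-0, n8 stuck-at-0, n9 stuck-at-1}.
Test 2 (x1=0, x2=1, x3=1, x4=1, x5=1): fault-free n1=1, n2=0, n3=1, n4=0, n5=1, n6=1, n7=1, n8=1, n9=0, n10=1, n11=0 → Y1=1, Y2=0; observed Y1=1, Y2=0. Eliminates n2 stuck-at-1, n3 stuck-at-0, n4 stuck-at-1, n5 stuck-at-0, n6 stuck-at-0, n7 stuck-at-0, n8 stuck-at-0, n9 stuck-at-1.
Only n1 stuck-at-0 is consistent with every test.

n1 stuck-at-0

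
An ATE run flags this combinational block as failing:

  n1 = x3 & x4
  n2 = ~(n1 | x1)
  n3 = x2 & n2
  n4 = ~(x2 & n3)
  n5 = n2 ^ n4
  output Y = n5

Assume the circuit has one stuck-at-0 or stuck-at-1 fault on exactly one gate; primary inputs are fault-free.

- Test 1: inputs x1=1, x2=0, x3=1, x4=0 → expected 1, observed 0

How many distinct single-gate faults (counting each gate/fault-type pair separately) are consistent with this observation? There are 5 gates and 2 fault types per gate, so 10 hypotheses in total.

3

Fault-free: n1=0, n2=0, n3=0, n4=1, n5=1 → 1. Observed 0.
  n1 stuck-at-0: output 1 ✗
  n1 stuck-at-1: output 1 ✗
  n2 stuck-at-0: output 1 ✗
  n2 stuck-at-1: output 0 ✓
  n3 stuck-at-0: output 1 ✗
  n3 stuck-at-1: output 1 ✗
  n4 stuck-at-0: output 0 ✓
  n4 stuck-at-1: output 1 ✗
  n5 stuck-at-0: output 0 ✓
  n5 stuck-at-1: output 1 ✗
Consistent faults: {n2 stuck-at-1, n4 stuck-at-0, n5 stuck-at-0} — 3 in all.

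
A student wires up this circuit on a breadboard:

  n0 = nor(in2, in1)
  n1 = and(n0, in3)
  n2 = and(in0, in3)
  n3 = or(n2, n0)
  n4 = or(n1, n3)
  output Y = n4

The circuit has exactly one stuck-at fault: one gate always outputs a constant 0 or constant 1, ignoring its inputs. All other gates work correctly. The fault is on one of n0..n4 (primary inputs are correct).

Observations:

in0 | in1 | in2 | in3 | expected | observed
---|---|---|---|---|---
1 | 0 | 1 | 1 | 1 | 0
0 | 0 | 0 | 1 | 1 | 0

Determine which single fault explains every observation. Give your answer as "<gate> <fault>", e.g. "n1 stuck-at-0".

n4 stuck-at-0

Fault-free values for test 1 (in0=1, in1=0, in2=1, in3=1): n0=0, n1=0, n2=1, n3=1, n4=1, giving Y=1. Observed 0.
Test 1: faults giving observed 0 are {n2 stuck-at-0, n3 stuck-at-0, n4 stuck-at-0}.
Test 2 (in0=0, in1=0, in2=0, in3=1): fault-free n0=1, n1=1, n2=0, n3=1, n4=1 → 1; observed 0. Eliminates n2 stuck-at-0, n3 stuck-at-0.
Only n4 stuck-at-0 is consistent with every test.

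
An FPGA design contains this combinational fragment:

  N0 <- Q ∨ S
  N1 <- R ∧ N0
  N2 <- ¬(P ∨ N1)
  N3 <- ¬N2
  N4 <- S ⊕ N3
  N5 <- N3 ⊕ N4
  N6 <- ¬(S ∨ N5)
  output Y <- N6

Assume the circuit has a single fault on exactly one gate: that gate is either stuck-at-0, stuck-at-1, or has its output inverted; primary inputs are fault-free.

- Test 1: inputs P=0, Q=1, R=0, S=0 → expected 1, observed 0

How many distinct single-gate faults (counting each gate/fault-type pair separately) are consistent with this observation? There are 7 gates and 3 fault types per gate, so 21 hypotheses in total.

6

Fault-free: N0=1, N1=0, N2=1, N3=0, N4=0, N5=0, N6=1 → 1. Observed 0.
  N0: none of the 3 fault types match ✗
  N1: none of the 3 fault types match ✗
  N2: none of the 3 fault types match ✗
  N3: none of the 3 fault types match ✗
  N4: stuck-at-1, inverted output ✓; others ✗
  N5: stuck-at-1, inverted output ✓; others ✗
  N6: stuck-at-0, inverted output ✓; others ✗
Consistent faults: {N4 stuck-at-1, N4 inverted output, N5 stuck-at-1, N5 inverted output, N6 stuck-at-0, N6 inverted output} — 6 in all.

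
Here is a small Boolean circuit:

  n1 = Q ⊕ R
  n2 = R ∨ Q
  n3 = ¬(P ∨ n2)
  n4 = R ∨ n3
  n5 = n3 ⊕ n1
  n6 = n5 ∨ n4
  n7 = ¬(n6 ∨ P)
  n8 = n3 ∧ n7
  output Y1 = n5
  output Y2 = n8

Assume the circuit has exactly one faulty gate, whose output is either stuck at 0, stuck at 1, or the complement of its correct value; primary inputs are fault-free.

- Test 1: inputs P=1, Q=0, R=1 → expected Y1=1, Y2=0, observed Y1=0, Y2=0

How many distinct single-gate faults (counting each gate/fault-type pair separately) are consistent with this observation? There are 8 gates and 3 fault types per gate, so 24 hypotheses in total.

Fault-free: n1=1, n2=1, n3=0, n4=1, n5=1, n6=1, n7=0, n8=0 → Y1=1, Y2=0. Observed Y1=0, Y2=0.
  n1: stuck-at-0, inverted output ✓; others ✗
  n2: none of the 3 fault types match ✗
  n3: stuck-at-1, inverted output ✓; others ✗
  n4: none of the 3 fault types match ✗
  n5: stuck-at-0, inverted output ✓; others ✗
  n6: none of the 3 fault types match ✗
  n7: none of the 3 fault types match ✗
  n8: none of the 3 fault types match ✗
Consistent faults: {n1 stuck-at-0, n1 inverted output, n3 stuck-at-1, n3 inverted output, n5 stuck-at-0, n5 inverted output} — 6 in all.

6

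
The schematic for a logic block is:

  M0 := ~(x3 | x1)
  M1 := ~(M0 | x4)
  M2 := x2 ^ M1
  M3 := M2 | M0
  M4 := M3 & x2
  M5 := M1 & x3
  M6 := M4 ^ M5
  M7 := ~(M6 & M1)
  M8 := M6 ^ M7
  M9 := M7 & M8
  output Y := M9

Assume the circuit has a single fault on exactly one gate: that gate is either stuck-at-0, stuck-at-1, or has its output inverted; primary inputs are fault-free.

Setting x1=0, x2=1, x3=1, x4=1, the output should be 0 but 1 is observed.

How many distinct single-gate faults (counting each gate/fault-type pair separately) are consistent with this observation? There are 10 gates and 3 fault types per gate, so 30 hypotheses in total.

14

Fault-free: M0=0, M1=0, M2=1, M3=1, M4=1, M5=0, M6=1, M7=1, M8=0, M9=0 → 0. Observed 1.
  M0: none of the 3 fault types match ✗
  M1: none of the 3 fault types match ✗
  M2: stuck-at-0, inverted output ✓; others ✗
  M3: stuck-at-0, inverted output ✓; others ✗
  M4: stuck-at-0, inverted output ✓; others ✗
  M5: stuck-at-1, inverted output ✓; others ✗
  M6: stuck-at-0, inverted output ✓; others ✗
  M7: none of the 3 fault types match ✗
  M8: stuck-at-1, inverted output ✓; others ✗
  M9: stuck-at-1, inverted output ✓; others ✗
Consistent faults: {M2 stuck-at-0, M2 inverted output, M3 stuck-at-0, M3 inverted output, M4 stuck-at-0, M4 inverted output, M5 stuck-at-1, M5 inverted output, M6 stuck-at-0, M6 inverted output, M8 stuck-at-1, M8 inverted output, M9 stuck-at-1, M9 inverted output} — 14 in all.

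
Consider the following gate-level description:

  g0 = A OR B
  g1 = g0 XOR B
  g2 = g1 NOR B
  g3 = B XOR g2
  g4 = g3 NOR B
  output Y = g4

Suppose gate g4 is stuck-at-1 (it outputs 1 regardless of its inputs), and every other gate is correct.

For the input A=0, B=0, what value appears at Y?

1

Propagate with g4 forced: g0=0, g1=0, g2=1, g3=1, g4=1 [stuck-at-1].
So Y = 1. (Without the fault it would be 0.)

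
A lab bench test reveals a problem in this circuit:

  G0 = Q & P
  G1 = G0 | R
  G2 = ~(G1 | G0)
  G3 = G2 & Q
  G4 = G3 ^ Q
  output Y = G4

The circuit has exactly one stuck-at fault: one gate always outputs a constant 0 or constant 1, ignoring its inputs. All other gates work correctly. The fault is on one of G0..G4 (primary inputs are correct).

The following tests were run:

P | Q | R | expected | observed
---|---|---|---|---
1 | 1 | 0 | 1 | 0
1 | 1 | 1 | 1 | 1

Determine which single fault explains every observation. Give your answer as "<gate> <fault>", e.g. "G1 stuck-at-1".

Fault-free values for test 1 (P=1, Q=1, R=0): G0=1, G1=1, G2=0, G3=0, G4=1, giving Y=1. Observed 0.
Test 1: faults giving observed 0 are {G0 stuck-at-0, G2 stuck-at-1, G3 stuck-at-1, G4 stuck-at-0}.
Test 2 (P=1, Q=1, R=1): fault-free G0=1, G1=1, G2=0, G3=0, G4=1 → 1; observed 1. Eliminates G2 stuck-at-1, G3 stuck-at-1, G4 stuck-at-0.
Only G0 stuck-at-0 is consistent with every test.

G0 stuck-at-0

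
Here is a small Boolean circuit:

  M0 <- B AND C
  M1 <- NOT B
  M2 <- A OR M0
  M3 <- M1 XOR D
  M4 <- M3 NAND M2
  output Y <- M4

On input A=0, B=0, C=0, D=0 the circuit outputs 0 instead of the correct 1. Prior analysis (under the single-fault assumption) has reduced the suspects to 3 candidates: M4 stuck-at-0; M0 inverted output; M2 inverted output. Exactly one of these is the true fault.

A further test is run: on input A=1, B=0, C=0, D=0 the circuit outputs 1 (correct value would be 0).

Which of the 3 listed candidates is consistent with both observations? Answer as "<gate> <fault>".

M2 inverted output

Evaluate each candidate on input A=1, B=0, C=0, D=0:
  M4 stuck-at-0: M0=0, M1=1, M2=1, M3=1, M4=0 [stuck-at-0] → 0 — eliminated
  M0 inverted output: M0=1 [inverted output], M1=1, M2=1, M3=1, M4=0 → 0 — eliminated
  M2 inverted output: M0=0, M1=1, M2=0 [inverted output], M3=1, M4=1 → 1 — matches
Only M2 inverted output reproduces the observed 1.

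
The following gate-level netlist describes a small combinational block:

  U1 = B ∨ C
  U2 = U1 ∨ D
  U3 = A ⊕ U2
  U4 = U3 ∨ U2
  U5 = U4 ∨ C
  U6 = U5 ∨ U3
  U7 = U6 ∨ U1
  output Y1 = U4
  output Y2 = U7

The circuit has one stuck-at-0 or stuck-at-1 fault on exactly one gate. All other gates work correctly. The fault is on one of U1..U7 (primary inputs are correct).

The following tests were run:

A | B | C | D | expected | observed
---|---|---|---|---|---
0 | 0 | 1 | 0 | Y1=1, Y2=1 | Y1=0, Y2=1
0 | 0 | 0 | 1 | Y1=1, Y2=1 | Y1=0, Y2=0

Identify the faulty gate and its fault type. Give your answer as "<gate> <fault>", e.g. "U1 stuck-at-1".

Fault-free values for test 1 (A=0, B=0, C=1, D=0): U1=1, U2=1, U3=1, U4=1, U5=1, U6=1, U7=1, giving Y1=1, Y2=1. Observed Y1=0, Y2=1.
Test 1: faults giving observed Y1=0, Y2=1 are {U1 stuck-at-0, U2 stuck-at-0, U4 stuck-at-0}.
Test 2 (A=0, B=0, C=0, D=1): fault-free U1=0, U2=1, U3=1, U4=1, U5=1, U6=1, U7=1 → Y1=1, Y2=1; observed Y1=0, Y2=0. Eliminates U1 stuck-at-0, U4 stuck-at-0.
Only U2 stuck-at-0 is consistent with every test.

U2 stuck-at-0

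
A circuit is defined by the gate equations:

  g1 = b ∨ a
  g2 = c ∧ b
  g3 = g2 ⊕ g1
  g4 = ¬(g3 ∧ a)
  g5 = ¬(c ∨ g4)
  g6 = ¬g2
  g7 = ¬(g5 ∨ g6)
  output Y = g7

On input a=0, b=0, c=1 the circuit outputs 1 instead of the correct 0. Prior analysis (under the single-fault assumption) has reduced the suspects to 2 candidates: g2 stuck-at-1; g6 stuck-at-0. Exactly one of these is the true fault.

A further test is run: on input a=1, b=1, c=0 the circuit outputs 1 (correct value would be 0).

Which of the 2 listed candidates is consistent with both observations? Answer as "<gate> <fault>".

g2 stuck-at-1

Evaluate each candidate on input a=1, b=1, c=0:
  g2 stuck-at-1: g1=1, g2=1 [stuck-at-1], g3=0, g4=1, g5=0, g6=0, g7=1 → 1 — matches
  g6 stuck-at-0: g1=1, g2=0, g3=1, g4=0, g5=1, g6=0 [stuck-at-0], g7=0 → 0 — eliminated
Only g2 stuck-at-1 reproduces the observed 1.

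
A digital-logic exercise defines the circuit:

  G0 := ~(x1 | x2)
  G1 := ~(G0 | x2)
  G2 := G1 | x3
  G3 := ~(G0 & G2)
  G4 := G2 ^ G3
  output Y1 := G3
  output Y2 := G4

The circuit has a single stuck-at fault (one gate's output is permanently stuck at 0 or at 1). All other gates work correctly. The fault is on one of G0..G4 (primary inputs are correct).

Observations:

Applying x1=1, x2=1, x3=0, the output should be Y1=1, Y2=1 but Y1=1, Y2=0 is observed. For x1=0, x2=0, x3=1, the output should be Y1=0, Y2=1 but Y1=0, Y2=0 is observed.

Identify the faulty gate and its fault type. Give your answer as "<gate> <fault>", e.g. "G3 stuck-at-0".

Fault-free values for test 1 (x1=1, x2=1, x3=0): G0=0, G1=0, G2=0, G3=1, G4=1, giving Y1=1, Y2=1. Observed Y1=1, Y2=0.
Test 1: faults giving observed Y1=1, Y2=0 are {G1 stuck-at-1, G2 stuck-at-1, G4 stuck-at-0}.
Test 2 (x1=0, x2=0, x3=1): fault-free G0=1, G1=0, G2=1, G3=0, G4=1 → Y1=0, Y2=1; observed Y1=0, Y2=0. Eliminates G1 stuck-at-1, G2 stuck-at-1.
Only G4 stuck-at-0 is consistent with every test.

G4 stuck-at-0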